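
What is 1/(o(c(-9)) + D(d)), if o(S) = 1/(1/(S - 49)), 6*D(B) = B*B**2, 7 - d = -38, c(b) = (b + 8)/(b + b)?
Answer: 9/136247 ≈ 6.6056e-5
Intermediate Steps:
c(b) = (8 + b)/(2*b) (c(b) = (8 + b)/((2*b)) = (8 + b)*(1/(2*b)) = (8 + b)/(2*b))
d = 45 (d = 7 - 1*(-38) = 7 + 38 = 45)
D(B) = B**3/6 (D(B) = (B*B**2)/6 = B**3/6)
o(S) = -49 + S (o(S) = 1/(1/(-49 + S)) = -49 + S)
1/(o(c(-9)) + D(d)) = 1/((-49 + (1/2)*(8 - 9)/(-9)) + (1/6)*45**3) = 1/((-49 + (1/2)*(-1/9)*(-1)) + (1/6)*91125) = 1/((-49 + 1/18) + 30375/2) = 1/(-881/18 + 30375/2) = 1/(136247/9) = 9/136247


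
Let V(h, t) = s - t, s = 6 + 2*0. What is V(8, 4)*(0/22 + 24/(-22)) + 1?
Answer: -13/11 ≈ -1.1818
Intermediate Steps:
s = 6 (s = 6 + 0 = 6)
V(h, t) = 6 - t
V(8, 4)*(0/22 + 24/(-22)) + 1 = (6 - 1*4)*(0/22 + 24/(-22)) + 1 = (6 - 4)*(0*(1/22) + 24*(-1/22)) + 1 = 2*(0 - 12/11) + 1 = 2*(-12/11) + 1 = -24/11 + 1 = -13/11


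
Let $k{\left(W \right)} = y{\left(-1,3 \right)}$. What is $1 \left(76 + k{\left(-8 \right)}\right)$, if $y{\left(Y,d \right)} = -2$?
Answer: $74$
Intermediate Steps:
$k{\left(W \right)} = -2$
$1 \left(76 + k{\left(-8 \right)}\right) = 1 \left(76 - 2\right) = 1 \cdot 74 = 74$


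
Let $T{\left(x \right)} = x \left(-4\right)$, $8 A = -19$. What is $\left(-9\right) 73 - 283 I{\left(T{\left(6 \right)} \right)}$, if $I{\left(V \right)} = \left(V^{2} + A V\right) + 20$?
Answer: $-185456$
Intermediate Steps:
$A = - \frac{19}{8}$ ($A = \frac{1}{8} \left(-19\right) = - \frac{19}{8} \approx -2.375$)
$T{\left(x \right)} = - 4 x$
$I{\left(V \right)} = 20 + V^{2} - \frac{19 V}{8}$ ($I{\left(V \right)} = \left(V^{2} - \frac{19 V}{8}\right) + 20 = 20 + V^{2} - \frac{19 V}{8}$)
$\left(-9\right) 73 - 283 I{\left(T{\left(6 \right)} \right)} = \left(-9\right) 73 - 283 \left(20 + \left(\left(-4\right) 6\right)^{2} - \frac{19 \left(\left(-4\right) 6\right)}{8}\right) = -657 - 283 \left(20 + \left(-24\right)^{2} - -57\right) = -657 - 283 \left(20 + 576 + 57\right) = -657 - 184799 = -185456$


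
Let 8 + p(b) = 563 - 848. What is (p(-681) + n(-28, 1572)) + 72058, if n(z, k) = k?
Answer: 73337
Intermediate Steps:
p(b) = -293 (p(b) = -8 + (563 - 848) = -8 - 285 = -293)
(p(-681) + n(-28, 1572)) + 72058 = (-293 + 1572) + 72058 = 1279 + 72058 = 73337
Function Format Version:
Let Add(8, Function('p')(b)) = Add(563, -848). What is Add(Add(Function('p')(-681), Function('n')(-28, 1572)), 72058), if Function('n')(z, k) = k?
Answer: 73337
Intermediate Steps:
Function('p')(b) = -293 (Function('p')(b) = Add(-8, Add(563, -848)) = Add(-8, -285) = -293)
Add(Add(Function('p')(-681), Function('n')(-28, 1572)), 72058) = Add(Add(-293, 1572), 72058) = Add(1279, 72058) = 73337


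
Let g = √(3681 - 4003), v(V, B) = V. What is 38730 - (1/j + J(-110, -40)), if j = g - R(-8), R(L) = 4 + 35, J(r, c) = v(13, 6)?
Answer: 71355470/1843 + I*√322/1843 ≈ 38717.0 + 0.0097365*I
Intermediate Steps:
J(r, c) = 13
R(L) = 39
g = I*√322 (g = √(-322) = I*√322 ≈ 17.944*I)
j = -39 + I*√322 (j = I*√322 - 1*39 = I*√322 - 39 = -39 + I*√322 ≈ -39.0 + 17.944*I)
38730 - (1/j + J(-110, -40)) = 38730 - (1/(-39 + I*√322) + 13) = 38730 - (13 + 1/(-39 + I*√322)) = 38730 + (-13 - 1/(-39 + I*√322)) = 38717 - 1/(-39 + I*√322)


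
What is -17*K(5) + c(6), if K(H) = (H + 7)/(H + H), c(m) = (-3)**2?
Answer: -57/5 ≈ -11.400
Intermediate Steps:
c(m) = 9
K(H) = (7 + H)/(2*H) (K(H) = (7 + H)/((2*H)) = (7 + H)*(1/(2*H)) = (7 + H)/(2*H))
-17*K(5) + c(6) = -17*(7 + 5)/(2*5) + 9 = -17*12/(2*5) + 9 = -17*6/5 + 9 = -102/5 + 9 = -57/5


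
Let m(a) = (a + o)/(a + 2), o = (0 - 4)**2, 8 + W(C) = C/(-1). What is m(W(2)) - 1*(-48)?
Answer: 189/4 ≈ 47.250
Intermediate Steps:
W(C) = -8 - C (W(C) = -8 + C/(-1) = -8 + C*(-1) = -8 - C)
o = 16 (o = (-4)**2 = 16)
m(a) = (16 + a)/(2 + a) (m(a) = (a + 16)/(a + 2) = (16 + a)/(2 + a))
m(W(2)) - 1*(-48) = (16 + (-8 - 1*2))/(2 + (-8 - 1*2)) - 1*(-48) = (16 + (-8 - 2))/(2 + (-8 - 2)) + 48 = (16 - 10)/(2 - 10) + 48 = 6/(-8) + 48 = -1/8*6 + 48 = -3/4 + 48 = 189/4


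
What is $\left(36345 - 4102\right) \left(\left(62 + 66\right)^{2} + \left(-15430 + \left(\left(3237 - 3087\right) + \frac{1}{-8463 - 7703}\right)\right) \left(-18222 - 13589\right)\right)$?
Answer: $\frac{253368916298942905}{16166} \approx 1.5673 \cdot 10^{13}$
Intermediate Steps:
$\left(36345 - 4102\right) \left(\left(62 + 66\right)^{2} + \left(-15430 + \left(\left(3237 - 3087\right) + \frac{1}{-8463 - 7703}\right)\right) \left(-18222 - 13589\right)\right) = 32243 \left(128^{2} + \left(-15430 + \left(150 + \frac{1}{-16166}\right)\right) \left(-31811\right)\right) = 32243 \left(16384 + \left(-15430 + \left(150 - \frac{1}{16166}\right)\right) \left(-31811\right)\right) = 32243 \left(16384 + \left(-15430 + \frac{2424899}{16166}\right) \left(-31811\right)\right) = 32243 \left(16384 - - \frac{7857841277091}{16166}\right) = 32243 \left(16384 + \frac{7857841277091}{16166}\right) = 32243 \cdot \frac{7858106140835}{16166} = \frac{253368916298942905}{16166}$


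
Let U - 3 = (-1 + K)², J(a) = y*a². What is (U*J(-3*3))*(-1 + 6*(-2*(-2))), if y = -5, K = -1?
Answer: -65205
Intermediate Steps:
J(a) = -5*a²
U = 7 (U = 3 + (-1 - 1)² = 3 + (-2)² = 3 + 4 = 7)
(U*J(-3*3))*(-1 + 6*(-2*(-2))) = (7*(-5*(-3*3)²))*(-1 + 6*(-2*(-2))) = (7*(-5*(-9)²))*(-1 + 6*4) = (7*(-5*81))*(-1 + 24) = (7*(-405))*23 = -2835*23 = -65205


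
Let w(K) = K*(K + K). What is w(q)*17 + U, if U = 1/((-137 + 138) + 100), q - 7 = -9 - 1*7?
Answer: 278155/101 ≈ 2754.0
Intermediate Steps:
q = -9 (q = 7 + (-9 - 1*7) = 7 + (-9 - 7) = 7 - 16 = -9)
w(K) = 2*K² (w(K) = K*(2*K) = 2*K²)
U = 1/101 (U = 1/(1 + 100) = 1/101 ≈ 0.0099010)
w(q)*17 + U = (2*(-9)²)*17 + 1/101 = (2*81)*17 + 1/101 = 162*17 + 1/101 = 2754 + 1/101 = 278155/101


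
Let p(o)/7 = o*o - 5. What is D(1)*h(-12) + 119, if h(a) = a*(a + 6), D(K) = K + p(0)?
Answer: -2329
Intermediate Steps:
p(o) = -35 + 7*o² (p(o) = 7*(o*o - 5) = 7*(o² - 5) = 7*(-5 + o²) = -35 + 7*o²)
D(K) = -35 + K (D(K) = K + (-35 + 7*0²) = K + (-35 + 7*0) = K + (-35 + 0) = K - 35 = -35 + K)
h(a) = a*(6 + a)
D(1)*h(-12) + 119 = (-35 + 1)*(-12*(6 - 12)) + 119 = -(-408)*(-6) + 119 = -34*72 + 119 = -2448 + 119 = -2329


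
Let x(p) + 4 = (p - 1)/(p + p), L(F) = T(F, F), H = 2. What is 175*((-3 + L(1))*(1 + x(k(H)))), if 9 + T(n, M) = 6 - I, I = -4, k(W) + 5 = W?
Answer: 2450/3 ≈ 816.67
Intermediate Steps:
k(W) = -5 + W
T(n, M) = 1 (T(n, M) = -9 + (6 - 1*(-4)) = -9 + (6 + 4) = -9 + 10 = 1)
L(F) = 1
x(p) = -4 + (-1 + p)/(2*p) (x(p) = -4 + (p - 1)/(p + p) = -4 + (-1 + p)/((2*p)) = -4 + (-1 + p)*(1/(2*p)) = -4 + (-1 + p)/(2*p))
175*((-3 + L(1))*(1 + x(k(H)))) = 175*((-3 + 1)*(1 + (-1 - 7*(-5 + 2))/(2*(-5 + 2)))) = 175*(-2*(1 + (1/2)*(-1 - 7*(-3))/(-3))) = 175*(-2*(1 + (1/2)*(-1/3)*(-1 + 21))) = 175*(-2*(1 + (1/2)*(-1/3)*20)) = 175*(-2*(1 - 10/3)) = 175*(-2*(-7/3)) = 175*(14/3) = 2450/3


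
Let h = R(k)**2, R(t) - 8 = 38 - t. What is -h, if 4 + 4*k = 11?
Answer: -31329/16 ≈ -1958.1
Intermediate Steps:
k = 7/4 (k = -1 + (1/4)*11 = -1 + 11/4 = 7/4 ≈ 1.7500)
R(t) = 46 - t (R(t) = 8 + (38 - t) = 46 - t)
h = 31329/16 (h = (46 - 1*7/4)**2 = (46 - 7/4)**2 = (177/4)**2 = 31329/16 ≈ 1958.1)
-h = -1*31329/16 = -31329/16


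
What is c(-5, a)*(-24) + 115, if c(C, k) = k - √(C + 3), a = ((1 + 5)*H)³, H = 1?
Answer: -5069 + 24*I*√2 ≈ -5069.0 + 33.941*I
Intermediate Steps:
a = 216 (a = ((1 + 5)*1)³ = (6*1)³ = 6³ = 216)
c(C, k) = k - √(3 + C)
c(-5, a)*(-24) + 115 = (216 - √(3 - 5))*(-24) + 115 = (216 - √(-2))*(-24) + 115 = (216 - I*√2)*(-24) + 115 = (-5184 + 24*I*√2) + 115 = -5069 + 24*I*√2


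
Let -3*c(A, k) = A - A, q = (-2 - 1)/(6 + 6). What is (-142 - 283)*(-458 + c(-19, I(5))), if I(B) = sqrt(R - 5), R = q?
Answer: 194650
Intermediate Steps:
q = -1/4 (q = -3/12 = -3*1/12 = -1/4 ≈ -0.25000)
R = -1/4 ≈ -0.25000
I(B) = I*sqrt(21)/2 (I(B) = sqrt(-1/4 - 5) = sqrt(-21/4) = I*sqrt(21)/2)
c(A, k) = 0 (c(A, k) = -(A - A)/3 = -1/3*0 = 0)
(-142 - 283)*(-458 + c(-19, I(5))) = (-142 - 283)*(-458 + 0) = -425*(-458) = 194650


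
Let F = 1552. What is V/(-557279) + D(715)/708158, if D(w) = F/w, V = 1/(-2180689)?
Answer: 943035948905741/307661124123501183035 ≈ 3.0652e-6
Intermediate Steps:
V = -1/2180689 ≈ -4.5857e-7
D(w) = 1552/w
V/(-557279) + D(715)/708158 = -1/2180689/(-557279) + (1552/715)/708158 = -1/2180689*(-1/557279) + (1552*(1/715))*(1/708158) = 1/1215252185231 + (1552/715)*(1/708158) = 1/1215252185231 + 776/253166485 = 943035948905741/307661124123501183035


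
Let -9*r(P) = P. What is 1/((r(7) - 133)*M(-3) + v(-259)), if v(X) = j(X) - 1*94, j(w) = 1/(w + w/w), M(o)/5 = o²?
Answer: -258/1577413 ≈ -0.00016356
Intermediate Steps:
r(P) = -P/9
M(o) = 5*o²
j(w) = 1/(1 + w) (j(w) = 1/(w + 1) = 1/(1 + w))
v(X) = -94 + 1/(1 + X) (v(X) = 1/(1 + X) - 1*94 = 1/(1 + X) - 94 = -94 + 1/(1 + X))
1/((r(7) - 133)*M(-3) + v(-259)) = 1/((-⅑*7 - 133)*(5*(-3)²) + (-93 - 94*(-259))/(1 - 259)) = 1/((-7/9 - 133)*(5*9) + (-93 + 24346)/(-258)) = 1/(-1204/9*45 - 1/258*24253) = 1/(-6020 - 24253/258) = 1/(-1577413/258) = -258/1577413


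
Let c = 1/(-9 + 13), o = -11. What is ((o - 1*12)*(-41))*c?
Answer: 943/4 ≈ 235.75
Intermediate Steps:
c = 1/4 ≈ 0.25000
((o - 1*12)*(-41))*c = ((-11 - 1*12)*(-41))*(1/4) = ((-11 - 12)*(-41))*(1/4) = -23*(-41)*(1/4) = 943*(1/4) = 943/4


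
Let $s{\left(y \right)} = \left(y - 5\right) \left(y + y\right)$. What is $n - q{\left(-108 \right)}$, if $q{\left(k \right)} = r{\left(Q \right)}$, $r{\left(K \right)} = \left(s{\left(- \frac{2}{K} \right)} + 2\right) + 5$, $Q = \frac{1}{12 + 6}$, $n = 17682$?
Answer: $14723$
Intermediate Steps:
$s{\left(y \right)} = 2 y \left(-5 + y\right)$ ($s{\left(y \right)} = \left(-5 + y\right) 2 y = 2 y \left(-5 + y\right)$)
$Q = \frac{1}{18} \approx 0.055556$
$r{\left(K \right)} = 7 - \frac{4 \left(-5 - \frac{2}{K}\right)}{K}$ ($r{\left(K \right)} = \left(2 \left(- \frac{2}{K}\right) \left(-5 - \frac{2}{K}\right) + 2\right) + 5 = \left(- \frac{4 \left(-5 - \frac{2}{K}\right)}{K} + 2\right) + 5 = \left(2 - \frac{4 \left(-5 - \frac{2}{K}\right)}{K}\right) + 5 = 7 - \frac{4 \left(-5 - \frac{2}{K}\right)}{K}$)
$q{\left(k \right)} = 2959$ ($q{\left(k \right)} = 7 + 8 \frac{1}{(\frac{1}{18})^{2}} + 20 \frac{1}{\frac{1}{18}} = 7 + 8 \cdot 324 + 20 \cdot 18 = 7 + 2592 + 360 = 2959$)
$n - q{\left(-108 \right)} = 17682 - 2959 = 14723$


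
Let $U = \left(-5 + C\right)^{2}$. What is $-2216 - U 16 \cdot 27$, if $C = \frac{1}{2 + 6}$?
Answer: $- \frac{49931}{4} \approx -12483.0$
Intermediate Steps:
$C = \frac{1}{8} \approx 0.125$
$U = \frac{1521}{64}$ ($U = \left(-5 + \frac{1}{8}\right)^{2} = \left(- \frac{39}{8}\right)^{2} = \frac{1521}{64} \approx 23.766$)
$-2216 - U 16 \cdot 27 = -2216 - \frac{1521}{64} \cdot 16 \cdot 27 = -2216 - \frac{1521}{4} \cdot 27 = -2216 - \frac{41067}{4} = - \frac{49931}{4}$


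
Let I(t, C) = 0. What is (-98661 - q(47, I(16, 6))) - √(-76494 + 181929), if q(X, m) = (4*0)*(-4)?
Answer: -98661 - 3*√11715 ≈ -98986.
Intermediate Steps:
q(X, m) = 0 (q(X, m) = 0*(-4) = 0)
(-98661 - q(47, I(16, 6))) - √(-76494 + 181929) = (-98661 - 1*0) - √(-76494 + 181929) = (-98661 + 0) - √105435 = -98661 - 3*√11715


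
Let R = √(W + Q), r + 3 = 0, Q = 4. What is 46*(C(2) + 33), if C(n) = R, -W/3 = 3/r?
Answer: 1518 + 46*√7 ≈ 1639.7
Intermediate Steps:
r = -3 (r = -3 + 0 = -3)
W = 3 (W = -9/(-3) = -9*(-1)/3 = -3*(-1) = 3)
R = √7 (R = √(3 + 4) = √7 ≈ 2.6458)
C(n) = √7
46*(C(2) + 33) = 46*(√7 + 33) = 46*(33 + √7) = 1518 + 46*√7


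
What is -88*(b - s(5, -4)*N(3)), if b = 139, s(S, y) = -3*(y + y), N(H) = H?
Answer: -5896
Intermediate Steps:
s(S, y) = -6*y
-88*(b - s(5, -4)*N(3)) = -88*(139 - (-6*(-4))*3) = -88*(139 - 24*3) = -88*(139 - 1*72) = -88*(139 - 72) = -88*67 = -5896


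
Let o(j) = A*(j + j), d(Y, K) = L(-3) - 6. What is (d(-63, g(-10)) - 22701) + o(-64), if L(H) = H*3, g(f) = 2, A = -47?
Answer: -16700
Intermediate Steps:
L(H) = 3*H
d(Y, K) = -15 (d(Y, K) = 3*(-3) - 6 = -9 - 6 = -15)
o(j) = -94*j (o(j) = -47*(j + j) = -94*j)
(d(-63, g(-10)) - 22701) + o(-64) = (-15 - 22701) - 94*(-64) = -22716 + 6016 = -16700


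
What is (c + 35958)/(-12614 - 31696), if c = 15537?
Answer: -3433/2954 ≈ -1.1622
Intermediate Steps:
(c + 35958)/(-12614 - 31696) = (15537 + 35958)/(-12614 - 31696) = 51495/(-44310) = 51495*(-1/44310) = -3433/2954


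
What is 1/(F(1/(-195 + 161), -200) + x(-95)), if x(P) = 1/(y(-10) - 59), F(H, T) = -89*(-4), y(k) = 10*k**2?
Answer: 941/334997 ≈ 0.0028090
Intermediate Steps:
F(H, T) = 356
x(P) = 1/941 (x(P) = 1/(10*(-10)**2 - 59) = 1/(10*100 - 59) = 1/(1000 - 59) = 1/941)
1/(F(1/(-195 + 161), -200) + x(-95)) = 1/(356 + 1/941) = 1/(334997/941) = 941/334997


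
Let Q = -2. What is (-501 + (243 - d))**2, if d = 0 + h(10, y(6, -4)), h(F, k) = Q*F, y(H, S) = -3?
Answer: 56644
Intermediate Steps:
h(F, k) = -2*F
d = -20 (d = 0 - 2*10 = 0 - 20 = -20)
(-501 + (243 - d))**2 = (-501 + (243 - 1*(-20)))**2 = (-501 + (243 + 20))**2 = (-501 + 263)**2 = (-238)**2 = 56644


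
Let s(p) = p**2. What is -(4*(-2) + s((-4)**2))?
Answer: -248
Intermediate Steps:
-(4*(-2) + s((-4)**2)) = -(4*(-2) + ((-4)**2)**2) = -(-8 + 16**2) = -(-8 + 256) = -1*248 = -248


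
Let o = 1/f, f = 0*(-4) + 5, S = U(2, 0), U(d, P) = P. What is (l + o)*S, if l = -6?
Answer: 0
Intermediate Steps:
S = 0
f = 5 (f = 0 + 5 = 5)
o = ⅕ (o = 1/5 = ⅕ ≈ 0.20000)
(l + o)*S = (-6 + ⅕)*0 = -29/5*0 = 0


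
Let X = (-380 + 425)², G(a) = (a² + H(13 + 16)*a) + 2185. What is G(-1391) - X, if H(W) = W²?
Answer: 765210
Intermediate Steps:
G(a) = 2185 + a² + 841*a (G(a) = (a² + (13 + 16)²*a) + 2185 = (a² + 29²*a) + 2185 = (a² + 841*a) + 2185 = 2185 + a² + 841*a)
X = 2025 (X = 45² = 2025)
G(-1391) - X = (2185 + (-1391)² + 841*(-1391)) - 1*2025 = (2185 + 1934881 - 1169831) - 2025 = 767235 - 2025 = 765210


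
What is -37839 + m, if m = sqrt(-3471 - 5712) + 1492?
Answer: -36347 + I*sqrt(9183) ≈ -36347.0 + 95.828*I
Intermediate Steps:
m = 1492 + I*sqrt(9183) (m = sqrt(-9183) + 1492 = I*sqrt(9183) + 1492 = 1492 + I*sqrt(9183) ≈ 1492.0 + 95.828*I)
-37839 + m = -37839 + (1492 + I*sqrt(9183)) = -36347 + I*sqrt(9183)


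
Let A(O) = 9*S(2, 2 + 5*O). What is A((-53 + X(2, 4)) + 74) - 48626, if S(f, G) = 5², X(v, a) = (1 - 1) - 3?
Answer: -48401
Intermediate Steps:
X(v, a) = -3 (X(v, a) = 0 - 3 = -3)
S(f, G) = 25
A(O) = 225 (A(O) = 9*25 = 225)
A((-53 + X(2, 4)) + 74) - 48626 = 225 - 48626 = -48401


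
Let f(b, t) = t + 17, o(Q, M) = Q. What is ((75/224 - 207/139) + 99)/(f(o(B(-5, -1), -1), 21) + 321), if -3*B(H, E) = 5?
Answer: 3046521/11177824 ≈ 0.27255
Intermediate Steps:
B(H, E) = -5/3 (B(H, E) = -⅓*5 = -5/3)
f(b, t) = 17 + t
((75/224 - 207/139) + 99)/(f(o(B(-5, -1), -1), 21) + 321) = ((75/224 - 207/139) + 99)/((17 + 21) + 321) = ((75*(1/224) - 207*1/139) + 99)/(38 + 321) = ((75/224 - 207/139) + 99)/359 = (-35943/31136 + 99)*(1/359) = (3046521/31136)*(1/359) = 3046521/11177824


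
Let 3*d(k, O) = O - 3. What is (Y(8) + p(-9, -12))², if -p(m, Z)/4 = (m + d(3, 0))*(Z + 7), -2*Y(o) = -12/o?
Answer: 635209/16 ≈ 39701.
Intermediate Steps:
d(k, O) = -1 + O/3 (d(k, O) = (O - 3)/3 = (-3 + O)/3 = -1 + O/3)
Y(o) = 6/o (Y(o) = -(-6)/o = 6/o)
p(m, Z) = -4*(-1 + m)*(7 + Z) (p(m, Z) = -4*(m + (-1 + (⅓)*0))*(Z + 7) = -4*(m + (-1 + 0))*(7 + Z) = -4*(m - 1)*(7 + Z) = -4*(-1 + m)*(7 + Z))
(Y(8) + p(-9, -12))² = (6/8 + (28 - 28*(-9) + 4*(-12) - 4*(-12)*(-9)))² = (6*(⅛) + (28 + 252 - 48 - 432))² = (¾ - 200)² = (-797/4)² = 635209/16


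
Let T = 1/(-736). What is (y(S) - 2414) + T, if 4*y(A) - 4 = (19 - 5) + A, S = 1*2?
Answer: -1773025/736 ≈ -2409.0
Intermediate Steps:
T = -1/736 ≈ -0.0013587
S = 2
y(A) = 9/2 + A/4 (y(A) = 1 + ((19 - 5) + A)/4 = 1 + (14 + A)/4 = 1 + (7/2 + A/4) = 9/2 + A/4)
(y(S) - 2414) + T = ((9/2 + (¼)*2) - 2414) - 1/736 = ((9/2 + ½) - 2414) - 1/736 = (5 - 2414) - 1/736 = -2409 - 1/736 = -1773025/736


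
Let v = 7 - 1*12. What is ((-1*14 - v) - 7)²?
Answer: 256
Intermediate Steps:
v = -5 (v = 7 - 12 = -5)
((-1*14 - v) - 7)² = ((-1*14 - 1*(-5)) - 7)² = ((-14 + 5) - 7)² = (-9 - 7)² = (-16)² = 256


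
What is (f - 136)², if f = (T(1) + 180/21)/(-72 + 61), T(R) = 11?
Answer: 112550881/5929 ≈ 18983.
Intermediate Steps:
f = -137/77 (f = (11 + 180/21)/(-72 + 61) = (11 + 180*(1/21))/(-11) = (11 + 60/7)*(-1/11) = (137/7)*(-1/11) = -137/77 ≈ -1.7792)
(f - 136)² = (-137/77 - 136)² = (-10609/77)² = 112550881/5929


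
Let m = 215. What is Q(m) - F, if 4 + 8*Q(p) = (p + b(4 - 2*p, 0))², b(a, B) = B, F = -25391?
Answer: 249349/8 ≈ 31169.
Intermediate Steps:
Q(p) = -½ + p²/8 (Q(p) = -½ + (p + 0)²/8 = -½ + p²/8)
Q(m) - F = (-½ + (⅛)*215²) - 1*(-25391) = (-½ + (⅛)*46225) + 25391 = (-½ + 46225/8) + 25391 = 46221/8 + 25391 = 249349/8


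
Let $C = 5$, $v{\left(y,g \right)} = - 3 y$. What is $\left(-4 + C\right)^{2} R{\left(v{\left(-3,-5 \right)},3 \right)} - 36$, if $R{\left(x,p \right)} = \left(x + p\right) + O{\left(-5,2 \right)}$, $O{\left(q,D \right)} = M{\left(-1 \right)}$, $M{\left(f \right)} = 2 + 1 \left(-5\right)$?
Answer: $-27$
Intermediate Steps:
$M{\left(f \right)} = -3$ ($M{\left(f \right)} = 2 - 5 = -3$)
$O{\left(q,D \right)} = -3$
$R{\left(x,p \right)} = -3 + p + x$ ($R{\left(x,p \right)} = \left(x + p\right) - 3 = \left(p + x\right) - 3 = -3 + p + x$)
$\left(-4 + C\right)^{2} R{\left(v{\left(-3,-5 \right)},3 \right)} - 36 = \left(-4 + 5\right)^{2} \left(-3 + 3 - -9\right) - 36 = 1^{2} \left(-3 + 3 + 9\right) - 36 = 1 \cdot 9 - 36 = 9 - 36 = -27$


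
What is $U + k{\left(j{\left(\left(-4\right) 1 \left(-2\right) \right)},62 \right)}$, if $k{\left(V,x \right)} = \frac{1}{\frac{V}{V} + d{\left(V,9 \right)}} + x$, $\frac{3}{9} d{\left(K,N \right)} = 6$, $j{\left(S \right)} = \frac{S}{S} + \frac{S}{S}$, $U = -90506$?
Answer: $- \frac{1718435}{19} \approx -90444.0$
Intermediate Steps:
$j{\left(S \right)} = 2$ ($j{\left(S \right)} = 1 + 1 = 2$)
$d{\left(K,N \right)} = 18$ ($d{\left(K,N \right)} = 3 \cdot 6 = 18$)
$k{\left(V,x \right)} = \frac{1}{19} + x$ ($k{\left(V,x \right)} = \frac{1}{\frac{V}{V} + 18} + x = \frac{1}{1 + 18} + x = \frac{1}{19} + x$)
$U + k{\left(j{\left(\left(-4\right) 1 \left(-2\right) \right)},62 \right)} = -90506 + \left(\frac{1}{19} + 62\right) = -90506 + \frac{1179}{19} = - \frac{1718435}{19}$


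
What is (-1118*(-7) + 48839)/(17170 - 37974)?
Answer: -8095/2972 ≈ -2.7238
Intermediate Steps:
(-1118*(-7) + 48839)/(17170 - 37974) = (7826 + 48839)/(-20804) = 56665*(-1/20804) = -8095/2972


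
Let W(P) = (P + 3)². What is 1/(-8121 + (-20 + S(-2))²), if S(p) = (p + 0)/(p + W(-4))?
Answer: -1/7797 ≈ -0.00012825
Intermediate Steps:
W(P) = (3 + P)²
S(p) = p/(1 + p) (S(p) = (p + 0)/(p + (3 - 4)²) = p/(p + (-1)²) = p/(p + 1) = p/(1 + p))
1/(-8121 + (-20 + S(-2))²) = 1/(-8121 + (-20 - 2/(1 - 2))²) = 1/(-8121 + (-20 - 2/(-1))²) = 1/(-8121 + (-20 - 2*(-1))²) = 1/(-8121 + (-20 + 2)²) = 1/(-8121 + (-18)²) = 1/(-8121 + 324) = 1/(-7797) = -1/7797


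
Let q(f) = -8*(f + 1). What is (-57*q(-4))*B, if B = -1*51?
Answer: 69768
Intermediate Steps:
q(f) = -8 - 8*f (q(f) = -8*(1 + f) = -8 - 8*f)
B = -51
(-57*q(-4))*B = -57*(-8 - 8*(-4))*(-51) = -57*(-8 + 32)*(-51) = -57*24*(-51) = -1368*(-51) = 69768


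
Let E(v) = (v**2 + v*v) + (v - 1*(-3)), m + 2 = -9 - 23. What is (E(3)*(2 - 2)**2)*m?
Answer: 0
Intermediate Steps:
m = -34 (m = -2 + (-9 - 23) = -2 - 32 = -34)
E(v) = 3 + v + 2*v**2 (E(v) = (v**2 + v**2) + (v + 3) = 2*v**2 + (3 + v) = 3 + v + 2*v**2)
(E(3)*(2 - 2)**2)*m = ((3 + 3 + 2*3**2)*(2 - 2)**2)*(-34) = ((3 + 3 + 2*9)*0**2)*(-34) = ((3 + 3 + 18)*0)*(-34) = (24*0)*(-34) = 0*(-34) = 0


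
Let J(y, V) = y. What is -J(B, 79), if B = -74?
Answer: 74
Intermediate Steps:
-J(B, 79) = -1*(-74) = 74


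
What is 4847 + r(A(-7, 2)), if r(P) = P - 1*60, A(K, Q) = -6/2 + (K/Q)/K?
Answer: 9569/2 ≈ 4784.5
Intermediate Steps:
A(K, Q) = -3 + 1/Q (A(K, Q) = -6*1/2 + 1/Q = -3 + 1/Q)
r(P) = -60 + P (r(P) = P - 60 = -60 + P)
4847 + r(A(-7, 2)) = 4847 + (-60 + (-3 + 1/2)) = 4847 + (-60 - 5/2) = 4847 - 125/2 = 9569/2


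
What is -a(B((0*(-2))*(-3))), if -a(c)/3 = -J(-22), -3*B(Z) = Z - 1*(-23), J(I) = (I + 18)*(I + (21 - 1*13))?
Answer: -168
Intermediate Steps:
J(I) = (8 + I)*(18 + I) (J(I) = (18 + I)*(I + (21 - 13)) = (18 + I)*(I + 8) = (18 + I)*(8 + I) = (8 + I)*(18 + I))
B(Z) = -23/3 - Z/3 (B(Z) = -(Z - 1*(-23))/3 = -(Z + 23)/3 = -(23 + Z)/3 = -23/3 - Z/3)
a(c) = 168 (a(c) = -(-3)*(144 + (-22)² + 26*(-22)) = -(-3)*(144 + 484 - 572) = -(-3)*56 = -3*(-56) = 168)
-a(B((0*(-2))*(-3))) = -1*168 = -168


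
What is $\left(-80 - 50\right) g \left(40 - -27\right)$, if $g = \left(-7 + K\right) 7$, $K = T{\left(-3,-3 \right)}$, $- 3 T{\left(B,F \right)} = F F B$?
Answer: $-121940$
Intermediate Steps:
$T{\left(B,F \right)} = - \frac{B F^{2}}{3}$ ($T{\left(B,F \right)} = - \frac{F F B}{3} = - \frac{F^{2} B}{3} = - \frac{B F^{2}}{3}$)
$K = 9$ ($K = \left(- \frac{1}{3}\right) \left(-3\right) \left(-3\right)^{2} = \left(- \frac{1}{3}\right) \left(-3\right) 9 = 9$)
$g = 14$ ($g = \left(-7 + 9\right) 7 = 2 \cdot 7 = 14$)
$\left(-80 - 50\right) g \left(40 - -27\right) = \left(-80 - 50\right) 14 \left(40 - -27\right) = \left(-130\right) 14 \left(40 + 27\right) = \left(-1820\right) 67 = -121940$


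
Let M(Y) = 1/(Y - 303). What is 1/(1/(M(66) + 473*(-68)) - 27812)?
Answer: -7622869/212007232865 ≈ -3.5956e-5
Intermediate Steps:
M(Y) = 1/(-303 + Y)
1/(1/(M(66) + 473*(-68)) - 27812) = 1/(1/(1/(-303 + 66) + 473*(-68)) - 27812) = 1/(1/(1/(-237) - 32164) - 27812) = 1/(1/(-1/237 - 32164) - 27812) = 1/(1/(-7622869/237) - 27812) = 1/(-237/7622869 - 27812) = 1/(-212007232865/7622869) = -7622869/212007232865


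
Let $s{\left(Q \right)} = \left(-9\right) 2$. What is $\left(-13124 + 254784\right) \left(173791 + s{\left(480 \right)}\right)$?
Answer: $41993983180$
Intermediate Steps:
$s{\left(Q \right)} = -18$
$\left(-13124 + 254784\right) \left(173791 + s{\left(480 \right)}\right) = \left(-13124 + 254784\right) \left(173791 - 18\right) = 241660 \cdot 173773 = 41993983180$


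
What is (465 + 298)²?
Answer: 582169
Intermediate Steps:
(465 + 298)² = 763² = 582169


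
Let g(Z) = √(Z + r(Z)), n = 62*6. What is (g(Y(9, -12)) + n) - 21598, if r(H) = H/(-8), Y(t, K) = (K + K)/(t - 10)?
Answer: -21226 + √21 ≈ -21221.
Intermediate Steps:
Y(t, K) = 2*K/(-10 + t) (Y(t, K) = (2*K)/(-10 + t) = 2*K/(-10 + t))
r(H) = -H/8 (r(H) = H*(-⅛) = -H/8)
n = 372
g(Z) = √14*√Z/4 (g(Z) = √(Z - Z/8) = √(7*Z/8) = √14*√Z/4)
(g(Y(9, -12)) + n) - 21598 = (√14*√(2*(-12)/(-10 + 9))/4 + 372) - 21598 = (√14*√(2*(-12)/(-1))/4 + 372) - 21598 = (√14*√(2*(-12)*(-1))/4 + 372) - 21598 = (√14*√24/4 + 372) - 21598 = (√14*(2*√6)/4 + 372) - 21598 = (√21 + 372) - 21598 = (372 + √21) - 21598 = -21226 + √21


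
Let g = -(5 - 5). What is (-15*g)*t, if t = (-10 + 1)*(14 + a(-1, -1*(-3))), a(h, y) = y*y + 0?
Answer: 0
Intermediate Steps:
a(h, y) = y**2 (a(h, y) = y**2 + 0 = y**2)
g = 0 (g = -1*0 = 0)
t = -207 (t = (-10 + 1)*(14 + (-1*(-3))**2) = -9*(14 + 3**2) = -9*(14 + 9) = -9*23 = -207)
(-15*g)*t = -15*0*(-207) = 0*(-207) = 0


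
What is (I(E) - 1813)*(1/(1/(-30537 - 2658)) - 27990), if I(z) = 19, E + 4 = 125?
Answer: 109765890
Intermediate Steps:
E = 121 (E = -4 + 125 = 121)
(I(E) - 1813)*(1/(1/(-30537 - 2658)) - 27990) = (19 - 1813)*(1/(1/(-30537 - 2658)) - 27990) = -1794*(1/(1/(-33195)) - 27990) = -1794*(1/(-1/33195) - 27990) = -1794*(-33195 - 27990) = -1794*(-61185) = 109765890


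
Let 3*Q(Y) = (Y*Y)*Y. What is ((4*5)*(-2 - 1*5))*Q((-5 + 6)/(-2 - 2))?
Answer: 35/48 ≈ 0.72917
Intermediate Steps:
Q(Y) = Y**3/3 (Q(Y) = ((Y*Y)*Y)/3 = (Y**2*Y)/3 = Y**3/3)
((4*5)*(-2 - 1*5))*Q((-5 + 6)/(-2 - 2)) = ((4*5)*(-2 - 1*5))*(((-5 + 6)/(-2 - 2))**3/3) = (20*(-2 - 5))*((1/(-4))**3/3) = (20*(-7))*((1*(-1/4))**3/3) = -140*(-1/4)**3/3 = -140*(-1)/(3*64) = -140*(-1/192) = 35/48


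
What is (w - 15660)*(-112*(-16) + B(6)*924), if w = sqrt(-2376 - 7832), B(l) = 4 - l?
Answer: 876960 - 224*I*sqrt(638) ≈ 8.7696e+5 - 5657.9*I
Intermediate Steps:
w = 4*I*sqrt(638) (w = sqrt(-10208) = 4*I*sqrt(638) ≈ 101.03*I)
(w - 15660)*(-112*(-16) + B(6)*924) = (4*I*sqrt(638) - 15660)*(-112*(-16) + (4 - 1*6)*924) = (-15660 + 4*I*sqrt(638))*(1792 + (4 - 6)*924) = (-15660 + 4*I*sqrt(638))*(1792 - 2*924) = (-15660 + 4*I*sqrt(638))*(1792 - 1848) = (-15660 + 4*I*sqrt(638))*(-56) = 876960 - 224*I*sqrt(638)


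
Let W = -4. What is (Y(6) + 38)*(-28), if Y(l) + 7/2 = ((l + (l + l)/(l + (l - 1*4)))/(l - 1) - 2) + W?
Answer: -840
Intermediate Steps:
Y(l) = -19/2 + (l + 2*l/(-4 + 2*l))/(-1 + l) (Y(l) = -7/2 + (((l + (l + l)/(l + (l - 1*4)))/(l - 1) - 2) - 4) = -7/2 + (((l + (2*l)/(l + (l - 4)))/(-1 + l) - 2) - 4) = -7/2 + (((l + (2*l)/(l + (-4 + l)))/(-1 + l) - 2) - 4) = -7/2 + (((l + (2*l)/(-4 + 2*l))/(-1 + l) - 2) - 4) = -7/2 + (((l + 2*l/(-4 + 2*l))/(-1 + l) - 2) - 4) = -7/2 + ((-2 + (l + 2*l/(-4 + 2*l))/(-1 + l)) - 4) = -7/2 + (-6 + (l + 2*l/(-4 + 2*l))/(-1 + l)) = -19/2 + (l + 2*l/(-4 + 2*l))/(-1 + l))
(Y(6) + 38)*(-28) = ((38 - 17*6)/(2*(-2 + 6)) + 38)*(-28) = ((1/2)*(38 - 102)/4 + 38)*(-28) = ((1/2)*(1/4)*(-64) + 38)*(-28) = (-8 + 38)*(-28) = 30*(-28) = -840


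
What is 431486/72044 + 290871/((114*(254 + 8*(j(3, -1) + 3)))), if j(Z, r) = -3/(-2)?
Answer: 154475603/10446380 ≈ 14.787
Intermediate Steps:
j(Z, r) = 3/2 (j(Z, r) = -3*(-½) = 3/2)
431486/72044 + 290871/((114*(254 + 8*(j(3, -1) + 3)))) = 431486/72044 + 290871/((114*(254 + 8*(3/2 + 3)))) = 431486*(1/72044) + 290871/((114*(254 + 8*(9/2)))) = 215743/36022 + 290871/((114*(254 + 36))) = 215743/36022 + 290871/((114*290)) = 215743/36022 + 290871/33060 = 215743/36022 + 290871*(1/33060) = 215743/36022 + 5103/580 = 154475603/10446380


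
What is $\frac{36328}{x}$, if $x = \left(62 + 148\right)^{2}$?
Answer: $\frac{9082}{11025} \approx 0.82376$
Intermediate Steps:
$x = 44100$ ($x = 210^{2} = 44100$)
$\frac{36328}{x} = \frac{36328}{44100} = 36328 \cdot \frac{1}{44100} = \frac{9082}{11025}$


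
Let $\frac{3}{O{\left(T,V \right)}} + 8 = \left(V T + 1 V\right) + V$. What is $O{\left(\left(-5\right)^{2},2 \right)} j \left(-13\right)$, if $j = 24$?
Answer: $- \frac{468}{23} \approx -20.348$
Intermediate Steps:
$O{\left(T,V \right)} = \frac{3}{-8 + 2 V + T V}$ ($O{\left(T,V \right)} = \frac{3}{-8 + \left(\left(V T + 1 V\right) + V\right)} = \frac{3}{-8 + \left(\left(T V + V\right) + V\right)} = \frac{3}{-8 + \left(\left(V + T V\right) + V\right)} = \frac{3}{-8 + \left(2 V + T V\right)} = \frac{3}{-8 + 2 V + T V}$)
$O{\left(\left(-5\right)^{2},2 \right)} j \left(-13\right) = \frac{3}{-8 + 2 \cdot 2 + \left(-5\right)^{2} \cdot 2} \cdot 24 \left(-13\right) = \frac{3}{-8 + 4 + 25 \cdot 2} \cdot 24 \left(-13\right) = \frac{3}{-8 + 4 + 50} \cdot 24 \left(-13\right) = \frac{3}{46} \cdot 24 \left(-13\right) = \frac{36}{23} \left(-13\right) = - \frac{468}{23}$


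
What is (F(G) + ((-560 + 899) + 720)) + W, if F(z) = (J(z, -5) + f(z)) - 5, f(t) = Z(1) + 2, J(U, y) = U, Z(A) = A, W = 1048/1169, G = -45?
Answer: 1184076/1169 ≈ 1012.9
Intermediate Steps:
W = 1048/1169 (W = 1048*(1/1169) = 1048/1169 ≈ 0.89649)
f(t) = 3 (f(t) = 1 + 2 = 3)
F(z) = -2 + z (F(z) = (z + 3) - 5 = (3 + z) - 5 = -2 + z)
(F(G) + ((-560 + 899) + 720)) + W = ((-2 - 45) + ((-560 + 899) + 720)) + 1048/1169 = (-47 + (339 + 720)) + 1048/1169 = (-47 + 1059) + 1048/1169 = 1012 + 1048/1169 = 1184076/1169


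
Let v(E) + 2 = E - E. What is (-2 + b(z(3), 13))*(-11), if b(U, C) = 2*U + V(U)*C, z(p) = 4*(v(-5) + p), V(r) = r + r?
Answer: -1210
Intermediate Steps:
v(E) = -2 (v(E) = -2 + (E - E) = -2 + 0 = -2)
V(r) = 2*r
z(p) = -8 + 4*p (z(p) = 4*(-2 + p) = -8 + 4*p)
b(U, C) = 2*U + 2*C*U (b(U, C) = 2*U + (2*U)*C = 2*U + 2*C*U)
(-2 + b(z(3), 13))*(-11) = (-2 + 2*(-8 + 4*3)*(1 + 13))*(-11) = (-2 + 2*(-8 + 12)*14)*(-11) = (-2 + 2*4*14)*(-11) = (-2 + 112)*(-11) = 110*(-11) = -1210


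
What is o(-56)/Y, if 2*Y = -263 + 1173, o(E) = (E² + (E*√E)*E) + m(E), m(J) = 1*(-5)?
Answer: 3131/455 + 896*I*√14/65 ≈ 6.8813 + 51.577*I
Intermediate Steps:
m(J) = -5
o(E) = -5 + E² + E^(5/2) (o(E) = (E² + (E*√E)*E) - 5 = (E² + E^(3/2)*E) - 5 = (E² + E^(5/2)) - 5 = -5 + E² + E^(5/2))
Y = 455 (Y = (-263 + 1173)/2 = (½)*910 = 455)
o(-56)/Y = (-5 + (-56)² + (-56)^(5/2))/455 = (-5 + 3136 + 6272*I*√14)*(1/455) = (3131 + 6272*I*√14)*(1/455) = 3131/455 + 896*I*√14/65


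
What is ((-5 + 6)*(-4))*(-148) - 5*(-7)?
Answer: 627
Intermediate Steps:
((-5 + 6)*(-4))*(-148) - 5*(-7) = (1*(-4))*(-148) + 35 = -4*(-148) + 35 = 592 + 35 = 627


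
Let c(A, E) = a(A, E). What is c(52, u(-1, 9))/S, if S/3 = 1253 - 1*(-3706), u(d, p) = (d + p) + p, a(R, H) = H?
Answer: 17/14877 ≈ 0.0011427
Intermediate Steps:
u(d, p) = d + 2*p
c(A, E) = E
S = 14877 (S = 3*(1253 - 1*(-3706)) = 3*(1253 + 3706) = 3*4959 = 14877)
c(52, u(-1, 9))/S = (-1 + 2*9)/14877 = (-1 + 18)*(1/14877) = 17*(1/14877) = 17/14877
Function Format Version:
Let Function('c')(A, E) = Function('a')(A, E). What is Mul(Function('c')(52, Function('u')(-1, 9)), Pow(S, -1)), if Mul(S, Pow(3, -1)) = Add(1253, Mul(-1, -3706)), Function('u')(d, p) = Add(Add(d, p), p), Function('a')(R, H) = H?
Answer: Rational(17, 14877) ≈ 0.0011427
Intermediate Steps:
Function('u')(d, p) = Add(d, Mul(2, p))
Function('c')(A, E) = E
S = 14877 (S = Mul(3, Add(1253, Mul(-1, -3706))) = Mul(3, Add(1253, 3706)) = Mul(3, 4959) = 14877)
Mul(Function('c')(52, Function('u')(-1, 9)), Pow(S, -1)) = Mul(Add(-1, Mul(2, 9)), Pow(14877, -1)) = Mul(Add(-1, 18), Rational(1, 14877)) = Mul(17, Rational(1, 14877)) = Rational(17, 14877)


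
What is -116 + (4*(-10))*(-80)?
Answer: 3084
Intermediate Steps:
-116 + (4*(-10))*(-80) = -116 - 40*(-80) = -116 + 3200 = 3084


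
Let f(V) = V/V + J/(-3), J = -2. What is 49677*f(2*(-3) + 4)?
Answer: 82795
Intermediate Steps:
f(V) = 5/3 (f(V) = V/V - 2/(-3) = 1 - 2*(-1/3) = 1 + 2/3 = 5/3)
49677*f(2*(-3) + 4) = 49677*(5/3) = 82795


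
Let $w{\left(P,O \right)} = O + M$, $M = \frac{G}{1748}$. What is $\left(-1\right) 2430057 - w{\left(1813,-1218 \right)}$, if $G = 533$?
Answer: $- \frac{4245611105}{1748} \approx -2.4288 \cdot 10^{6}$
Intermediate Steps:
$M = \frac{533}{1748} \approx 0.30492$
$w{\left(P,O \right)} = \frac{533}{1748} + O$ ($w{\left(P,O \right)} = O + \frac{533}{1748} = \frac{533}{1748} + O$)
$\left(-1\right) 2430057 - w{\left(1813,-1218 \right)} = \left(-1\right) 2430057 - \left(\frac{533}{1748} - 1218\right) = -2430057 - - \frac{2128531}{1748} = -2430057 + \frac{2128531}{1748} = - \frac{4245611105}{1748}$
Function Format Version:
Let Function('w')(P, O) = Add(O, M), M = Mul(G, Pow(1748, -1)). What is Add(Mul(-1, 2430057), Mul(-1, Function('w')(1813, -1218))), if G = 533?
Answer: Rational(-4245611105, 1748) ≈ -2.4288e+6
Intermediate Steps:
M = Rational(533, 1748) (M = Mul(533, Pow(1748, -1)) = Mul(533, Rational(1, 1748)) = Rational(533, 1748) ≈ 0.30492)
Function('w')(P, O) = Add(Rational(533, 1748), O) (Function('w')(P, O) = Add(O, Rational(533, 1748)) = Add(Rational(533, 1748), O))
Add(Mul(-1, 2430057), Mul(-1, Function('w')(1813, -1218))) = Add(Mul(-1, 2430057), Mul(-1, Add(Rational(533, 1748), -1218))) = Add(-2430057, Mul(-1, Rational(-2128531, 1748))) = Add(-2430057, Rational(2128531, 1748)) = Rational(-4245611105, 1748)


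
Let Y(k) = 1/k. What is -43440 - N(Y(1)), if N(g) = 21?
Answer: -43461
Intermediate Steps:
-43440 - N(Y(1)) = -43440 - 1*21 = -43440 - 21 = -43461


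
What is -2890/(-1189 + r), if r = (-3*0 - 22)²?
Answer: 578/141 ≈ 4.0993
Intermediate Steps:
r = 484 (r = (0 - 22)² = (-22)² = 484)
-2890/(-1189 + r) = -2890/(-1189 + 484) = -2890/(-705) = -2890*(-1/705) = 578/141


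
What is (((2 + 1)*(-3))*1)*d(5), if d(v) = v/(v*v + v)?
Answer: -3/2 ≈ -1.5000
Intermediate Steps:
d(v) = v/(v + v²) (d(v) = v/(v² + v) = v/(v + v²))
(((2 + 1)*(-3))*1)*d(5) = (((2 + 1)*(-3))*1)/(1 + 5) = ((3*(-3))*1)/6 = -9*1*(⅙) = -9*⅙ = -3/2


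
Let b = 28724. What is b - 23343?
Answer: 5381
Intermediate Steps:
b - 23343 = 28724 - 23343 = 5381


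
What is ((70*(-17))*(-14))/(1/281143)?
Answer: 4683842380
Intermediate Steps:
((70*(-17))*(-14))/(1/281143) = (-1190*(-14))/(1/281143) = 16660*281143 = 4683842380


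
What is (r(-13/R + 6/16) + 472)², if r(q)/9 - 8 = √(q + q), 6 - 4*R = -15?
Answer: 8276677/28 + 1632*I*√7413/7 ≈ 2.956e+5 + 20073.0*I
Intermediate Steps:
R = 21/4 (R = 3/2 - ¼*(-15) = 3/2 + 15/4 = 21/4 ≈ 5.2500)
r(q) = 72 + 9*√2*√q (r(q) = 72 + 9*√(q + q) = 72 + 9*√(2*q) = 72 + 9*(√2*√q) = 72 + 9*√2*√q)
(r(-13/R + 6/16) + 472)² = ((72 + 9*√2*√(-13/21/4 + 6/16)) + 472)² = ((72 + 9*√2*√(-13*4/21 + 6*(1/16))) + 472)² = ((72 + 9*√2*√(-52/21 + 3/8)) + 472)² = ((72 + 9*√2*√(-353/168)) + 472)² = ((72 + 9*√2*(I*√14826/84)) + 472)² = ((72 + 3*I*√7413/14) + 472)² = (544 + 3*I*√7413/14)²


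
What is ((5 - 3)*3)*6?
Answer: 36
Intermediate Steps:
((5 - 3)*3)*6 = (2*3)*6 = 6*6 = 36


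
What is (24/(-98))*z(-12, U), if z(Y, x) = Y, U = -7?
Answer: 144/49 ≈ 2.9388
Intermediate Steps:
(24/(-98))*z(-12, U) = (24/(-98))*(-12) = (24*(-1/98))*(-12) = -12/49*(-12) = 144/49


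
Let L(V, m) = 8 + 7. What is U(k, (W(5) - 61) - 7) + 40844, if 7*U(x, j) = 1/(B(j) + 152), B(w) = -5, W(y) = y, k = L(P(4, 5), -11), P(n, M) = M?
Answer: 42028477/1029 ≈ 40844.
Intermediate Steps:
L(V, m) = 15
k = 15
U(x, j) = 1/1029 (U(x, j) = 1/(7*(-5 + 152)) = (1/7)/147 = (1/7)*(1/147) = 1/1029)
U(k, (W(5) - 61) - 7) + 40844 = 1/1029 + 40844 = 42028477/1029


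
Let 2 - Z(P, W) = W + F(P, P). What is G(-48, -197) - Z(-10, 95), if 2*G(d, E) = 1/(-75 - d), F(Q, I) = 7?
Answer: 5399/54 ≈ 99.981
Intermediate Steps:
G(d, E) = 1/(2*(-75 - d))
Z(P, W) = -5 - W (Z(P, W) = 2 - (W + 7) = 2 - (7 + W) = 2 + (-7 - W) = -5 - W)
G(-48, -197) - Z(-10, 95) = -1/(150 + 2*(-48)) - (-5 - 1*95) = -1/(150 - 96) - (-5 - 95) = -1/54 - 1*(-100) = -1*1/54 + 100 = -1/54 + 100 = 5399/54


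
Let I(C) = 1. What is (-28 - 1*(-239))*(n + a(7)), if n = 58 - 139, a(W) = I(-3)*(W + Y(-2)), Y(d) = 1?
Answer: -15403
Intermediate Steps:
a(W) = 1 + W (a(W) = 1*(W + 1) = 1*(1 + W) = 1 + W)
n = -81
(-28 - 1*(-239))*(n + a(7)) = (-28 - 1*(-239))*(-81 + (1 + 7)) = (-28 + 239)*(-81 + 8) = 211*(-73) = -15403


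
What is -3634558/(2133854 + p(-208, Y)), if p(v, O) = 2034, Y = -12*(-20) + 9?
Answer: -1817279/1067944 ≈ -1.7017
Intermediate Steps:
Y = 249 (Y = 240 + 9 = 249)
-3634558/(2133854 + p(-208, Y)) = -3634558/(2133854 + 2034) = -3634558/2135888 = -3634558*1/2135888 = -1817279/1067944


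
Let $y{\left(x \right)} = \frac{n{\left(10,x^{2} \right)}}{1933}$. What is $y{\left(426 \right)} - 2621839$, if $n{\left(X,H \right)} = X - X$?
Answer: $-2621839$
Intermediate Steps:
$n{\left(X,H \right)} = 0$
$y{\left(x \right)} = 0$ ($y{\left(x \right)} = \frac{0}{1933} = 0 \cdot \frac{1}{1933} = 0$)
$y{\left(426 \right)} - 2621839 = 0 - 2621839 = -2621839$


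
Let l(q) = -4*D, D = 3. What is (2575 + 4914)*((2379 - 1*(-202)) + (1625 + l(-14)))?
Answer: 31408866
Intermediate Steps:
l(q) = -12 (l(q) = -4*3 = -12)
(2575 + 4914)*((2379 - 1*(-202)) + (1625 + l(-14))) = (2575 + 4914)*((2379 - 1*(-202)) + (1625 - 12)) = 7489*((2379 + 202) + 1613) = 7489*(2581 + 1613) = 7489*4194 = 31408866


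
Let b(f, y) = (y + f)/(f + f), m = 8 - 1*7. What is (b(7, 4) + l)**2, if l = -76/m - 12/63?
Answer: 10029889/1764 ≈ 5685.9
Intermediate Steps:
m = 1 (m = 8 - 7 = 1)
b(f, y) = (f + y)/(2*f) (b(f, y) = (f + y)/((2*f)) = (f + y)*(1/(2*f)) = (f + y)/(2*f))
l = -1600/21 (l = -76/1 - 12/63 = -76*1 - 12*1/63 = -76 - 4/21 = -1600/21 ≈ -76.190)
(b(7, 4) + l)**2 = ((1/2)*(7 + 4)/7 - 1600/21)**2 = ((1/2)*(1/7)*11 - 1600/21)**2 = (11/14 - 1600/21)**2 = (-3167/42)**2 = 10029889/1764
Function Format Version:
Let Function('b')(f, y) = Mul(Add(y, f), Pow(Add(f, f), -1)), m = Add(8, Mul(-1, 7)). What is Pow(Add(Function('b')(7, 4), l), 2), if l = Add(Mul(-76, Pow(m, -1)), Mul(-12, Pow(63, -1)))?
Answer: Rational(10029889, 1764) ≈ 5685.9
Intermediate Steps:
m = 1 (m = Add(8, -7) = 1)
Function('b')(f, y) = Mul(Rational(1, 2), Pow(f, -1), Add(f, y)) (Function('b')(f, y) = Mul(Add(f, y), Pow(Mul(2, f), -1)) = Mul(Add(f, y), Mul(Rational(1, 2), Pow(f, -1))) = Mul(Rational(1, 2), Pow(f, -1), Add(f, y)))
l = Rational(-1600, 21) (l = Add(Mul(-76, Pow(1, -1)), Mul(-12, Pow(63, -1))) = Add(Mul(-76, 1), Mul(-12, Rational(1, 63))) = Add(-76, Rational(-4, 21)) = Rational(-1600, 21) ≈ -76.190)
Pow(Add(Function('b')(7, 4), l), 2) = Pow(Add(Mul(Rational(1, 2), Pow(7, -1), Add(7, 4)), Rational(-1600, 21)), 2) = Pow(Add(Mul(Rational(1, 2), Rational(1, 7), 11), Rational(-1600, 21)), 2) = Pow(Add(Rational(11, 14), Rational(-1600, 21)), 2) = Pow(Rational(-3167, 42), 2) = Rational(10029889, 1764)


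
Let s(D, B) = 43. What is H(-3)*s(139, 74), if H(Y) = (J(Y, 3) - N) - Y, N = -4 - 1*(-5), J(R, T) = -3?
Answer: -43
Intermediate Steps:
N = 1 (N = -4 + 5 = 1)
H(Y) = -4 - Y (H(Y) = (-3 - 1*1) - Y = (-3 - 1) - Y = -4 - Y)
H(-3)*s(139, 74) = (-4 - 1*(-3))*43 = (-4 + 3)*43 = -1*43 = -43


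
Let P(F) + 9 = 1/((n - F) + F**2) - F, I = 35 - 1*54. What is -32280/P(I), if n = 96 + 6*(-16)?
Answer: -4088800/1267 ≈ -3227.2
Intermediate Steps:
n = 0 (n = 96 - 96 = 0)
I = -19 (I = 35 - 54 = -19)
P(F) = -9 + 1/(F**2 - F) - F (P(F) = -9 + (1/((0 - F) + F**2) - F) = -9 + (1/(-F + F**2) - F) = -9 + (1/(F**2 - F) - F) = -9 + 1/(F**2 - F) - F)
-32280/P(I) = -32280*(-19*(-1 - 19)/(1 - 1*(-19)**3 - 8*(-19)**2 + 9*(-19))) = -32280*380/(1 - 1*(-6859) - 8*361 - 171) = -32280*380/(1 + 6859 - 2888 - 171) = -32280/((-1/19*(-1/20)*3801)) = -32280/3801/380 = -32280*380/3801 = -4088800/1267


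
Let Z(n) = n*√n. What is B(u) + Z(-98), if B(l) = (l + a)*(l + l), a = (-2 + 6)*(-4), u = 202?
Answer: 75144 - 686*I*√2 ≈ 75144.0 - 970.15*I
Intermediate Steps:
a = -16 (a = 4*(-4) = -16)
Z(n) = n^(3/2)
B(l) = 2*l*(-16 + l) (B(l) = (l - 16)*(l + l) = (-16 + l)*(2*l) = 2*l*(-16 + l))
B(u) + Z(-98) = 2*202*(-16 + 202) + (-98)^(3/2) = 2*202*186 - 686*I*√2 = 75144 - 686*I*√2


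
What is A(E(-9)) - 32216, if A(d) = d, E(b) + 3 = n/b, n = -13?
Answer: -289958/9 ≈ -32218.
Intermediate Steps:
E(b) = -3 - 13/b
A(E(-9)) - 32216 = (-3 - 13/(-9)) - 32216 = (-3 - 13*(-1/9)) - 32216 = (-3 + 13/9) - 32216 = -14/9 - 32216 = -289958/9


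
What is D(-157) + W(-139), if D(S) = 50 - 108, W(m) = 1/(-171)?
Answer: -9919/171 ≈ -58.006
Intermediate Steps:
W(m) = -1/171
D(S) = -58
D(-157) + W(-139) = -58 - 1/171 = -9919/171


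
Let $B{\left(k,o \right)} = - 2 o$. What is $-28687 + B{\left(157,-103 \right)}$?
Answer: $-28481$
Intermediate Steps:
$-28687 + B{\left(157,-103 \right)} = -28687 - -206 = -28687 + 206 = -28481$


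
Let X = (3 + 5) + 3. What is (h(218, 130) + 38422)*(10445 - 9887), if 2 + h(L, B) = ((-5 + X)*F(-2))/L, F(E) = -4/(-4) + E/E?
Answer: 2336784588/109 ≈ 2.1438e+7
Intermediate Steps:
F(E) = 2 (F(E) = -4*(-1/4) + 1 = 1 + 1 = 2)
X = 11 (X = 8 + 3 = 11)
h(L, B) = -2 + 12/L (h(L, B) = -2 + ((-5 + 11)*2)/L = -2 + (6*2)/L = -2 + 12/L)
(h(218, 130) + 38422)*(10445 - 9887) = ((-2 + 12/218) + 38422)*(10445 - 9887) = ((-2 + 12*(1/218)) + 38422)*558 = ((-2 + 6/109) + 38422)*558 = (-212/109 + 38422)*558 = (4187786/109)*558 = 2336784588/109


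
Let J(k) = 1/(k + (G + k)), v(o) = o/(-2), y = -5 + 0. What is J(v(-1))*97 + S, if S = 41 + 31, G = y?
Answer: 191/4 ≈ 47.750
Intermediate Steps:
y = -5
G = -5
v(o) = -o/2 (v(o) = o*(-½) = -o/2)
J(k) = 1/(-5 + 2*k) (J(k) = 1/(k + (-5 + k)) = 1/(-5 + 2*k))
S = 72
J(v(-1))*97 + S = 97/(-5 + 2*(-½*(-1))) + 72 = 97/(-5 + 2*(½)) + 72 = 97/(-5 + 1) + 72 = 97/(-4) + 72 = -¼*97 + 72 = -97/4 + 72 = 191/4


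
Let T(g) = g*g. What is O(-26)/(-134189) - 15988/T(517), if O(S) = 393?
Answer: -18598829/296423501 ≈ -0.062744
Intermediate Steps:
T(g) = g²
O(-26)/(-134189) - 15988/T(517) = 393/(-134189) - 15988/(517²) = 393*(-1/134189) - 15988/267289 = -393/134189 - 15988*1/267289 = -393/134189 - 15988/267289 = -18598829/296423501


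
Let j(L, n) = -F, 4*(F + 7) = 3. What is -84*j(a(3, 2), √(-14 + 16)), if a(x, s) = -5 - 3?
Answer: -525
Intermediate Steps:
F = -25/4 (F = -7 + (¼)*3 = -7 + ¾ = -25/4 ≈ -6.2500)
a(x, s) = -8
j(L, n) = 25/4 (j(L, n) = -1*(-25/4) = 25/4)
-84*j(a(3, 2), √(-14 + 16)) = -84*25/4 = -525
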